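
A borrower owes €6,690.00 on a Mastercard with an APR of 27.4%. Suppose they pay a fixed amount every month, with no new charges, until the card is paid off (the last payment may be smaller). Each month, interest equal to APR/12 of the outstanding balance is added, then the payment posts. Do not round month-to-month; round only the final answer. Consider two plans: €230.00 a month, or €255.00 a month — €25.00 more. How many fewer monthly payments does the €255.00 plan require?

Monthly rate r = 27.4%/12 = 2.28333% = 0.0228333.
At €230.00/mo: n = ⌈−ln(1 − rB₀/P)/ln(1+r)⌉ = 49 payments (last €76.19); total interest = total paid − €6,690.00 = €4,426.19.
At €255.00/mo: 41 payments (last €123.04); total interest €3,633.04.
Payments saved = 49 − 41 = 8.

8 fewer payments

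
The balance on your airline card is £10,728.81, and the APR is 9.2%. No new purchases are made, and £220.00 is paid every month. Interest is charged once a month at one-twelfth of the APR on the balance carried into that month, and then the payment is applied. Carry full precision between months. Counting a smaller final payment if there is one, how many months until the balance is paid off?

Monthly rate r = 9.2%/12 = 0.766667% = 0.00766667.
Recurrence: B ← B·(1+r) − £220.00.
Month 1: interest £82.25; balance after payment £10,591.06.
Month 2: interest £81.20; balance after payment £10,452.26.
Closed form: n = −ln(1 − rB₀/P)/ln(1+r) = −ln(0.62612)/ln(1.00767) ≈ 61.306, so the balance reaches zero during payment 62.

62 months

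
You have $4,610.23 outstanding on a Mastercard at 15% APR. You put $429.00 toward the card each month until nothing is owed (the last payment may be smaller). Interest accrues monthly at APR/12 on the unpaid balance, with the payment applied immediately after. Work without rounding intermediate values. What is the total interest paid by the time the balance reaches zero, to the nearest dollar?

$372

Monthly rate r = 15%/12 = 1.25% = 0.0125.
Payoff takes n = ⌈−ln(1 − rB₀/P)/ln(1+r)⌉ = ⌈11.612⌉ = 12 payments; the last is $263.25.
Total paid = 11·$429.00 + $263.25 = $4,982.25.
Total interest = total paid − principal = $4,982.25 − $4,610.23 = $372.02.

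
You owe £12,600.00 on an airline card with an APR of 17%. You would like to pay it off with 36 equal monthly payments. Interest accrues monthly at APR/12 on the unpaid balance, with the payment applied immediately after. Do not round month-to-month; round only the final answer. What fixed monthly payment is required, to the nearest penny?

Monthly rate r = 17%/12 = 1.41667% = 0.0141667.
Level-payment amortization: P = B₀·r / (1 − (1+r)^(−n)) = 12600.00·0.0141667 / (1 − 1.01417^(−36)).
Denominator 1 − (1+r)^(−36) = 0.397351553.
P = 178.5 / 0.397351553 ≈ 449.22.

£449.22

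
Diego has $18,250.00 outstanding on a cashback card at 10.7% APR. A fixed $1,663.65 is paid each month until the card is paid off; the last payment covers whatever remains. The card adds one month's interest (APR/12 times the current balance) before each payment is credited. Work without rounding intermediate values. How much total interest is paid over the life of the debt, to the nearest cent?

Monthly rate r = 10.7%/12 = 0.891667% = 0.00891667.
Payoff takes n = ⌈−ln(1 − rB₀/P)/ln(1+r)⌉ = ⌈11.596⌉ = 12 payments; the last is $992.52.
Total paid = 11·$1,663.65 + $992.52 = $19,292.67.
Total interest = total paid − principal = $19,292.67 − $18,250.00 = $1,042.67.

$1,042.67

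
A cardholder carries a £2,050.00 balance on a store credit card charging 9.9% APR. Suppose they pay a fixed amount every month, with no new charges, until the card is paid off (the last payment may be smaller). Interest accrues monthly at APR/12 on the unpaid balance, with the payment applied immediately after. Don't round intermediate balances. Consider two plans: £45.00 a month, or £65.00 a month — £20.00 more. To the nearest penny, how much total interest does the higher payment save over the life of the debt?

Monthly rate r = 9.9%/12 = 0.825% = 0.00825.
At £45.00/mo: n = ⌈−ln(1 − rB₀/P)/ln(1+r)⌉ = 58 payments (last £16.57); total interest = total paid − £2,050.00 = £531.57.
At £65.00/mo: 37 payments (last £44.23); total interest £334.23.
Interest saved = £531.57 − £334.23 = £197.34.

£197.34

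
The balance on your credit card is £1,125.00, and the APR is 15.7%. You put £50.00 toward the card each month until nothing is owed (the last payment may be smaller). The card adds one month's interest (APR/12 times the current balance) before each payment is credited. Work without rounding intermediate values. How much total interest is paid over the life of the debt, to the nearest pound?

£216

Monthly rate r = 15.7%/12 = 1.30833% = 0.0130833.
Payoff takes n = ⌈−ln(1 − rB₀/P)/ln(1+r)⌉ = ⌈26.824⌉ = 27 payments; the last is £41.25.
Total paid = 26·£50.00 + £41.25 = £1,341.25.
Total interest = total paid − principal = £1,341.25 − £1,125.00 = £216.25.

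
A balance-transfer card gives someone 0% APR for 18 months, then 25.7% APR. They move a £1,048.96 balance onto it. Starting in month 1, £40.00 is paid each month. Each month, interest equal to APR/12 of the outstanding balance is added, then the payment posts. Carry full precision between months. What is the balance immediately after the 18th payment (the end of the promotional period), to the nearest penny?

£328.96

Promo months 1–18 at r₀ = 0%/12 = 0; months 19+ at r₁ = 25.7%/12 = 0.0214167.
After month 18 (no interest yet): B = £1,048.96 − 18·£40.00 = £328.96.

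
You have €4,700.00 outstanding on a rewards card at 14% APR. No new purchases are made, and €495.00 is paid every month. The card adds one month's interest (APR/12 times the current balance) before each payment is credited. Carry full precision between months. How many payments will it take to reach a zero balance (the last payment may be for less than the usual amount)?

Monthly rate r = 14%/12 = 1.16667% = 0.0116667.
Recurrence: B ← B·(1+r) − €495.00.
Month 1: interest €54.83; balance after payment €4,259.83.
Month 2: interest €49.70; balance after payment €3,814.53.
Closed form: n = −ln(1 − rB₀/P)/ln(1+r) = −ln(0.88923)/ln(1.01167) ≈ 10.122, so the balance reaches zero during payment 11.

11 payments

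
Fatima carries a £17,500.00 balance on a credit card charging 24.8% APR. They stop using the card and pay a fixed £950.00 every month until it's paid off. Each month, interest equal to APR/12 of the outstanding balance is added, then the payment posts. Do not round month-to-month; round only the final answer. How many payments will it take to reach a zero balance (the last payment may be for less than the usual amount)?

24 months

Monthly rate r = 24.8%/12 = 2.06667% = 0.0206667.
Recurrence: B ← B·(1+r) − £950.00.
Month 1: interest £361.67; balance after payment £16,911.67.
Month 2: interest £349.51; balance after payment £16,311.17.
Closed form: n = −ln(1 − rB₀/P)/ln(1+r) = −ln(0.6193)/ln(1.02067) ≈ 23.424, so the balance reaches zero during payment 24.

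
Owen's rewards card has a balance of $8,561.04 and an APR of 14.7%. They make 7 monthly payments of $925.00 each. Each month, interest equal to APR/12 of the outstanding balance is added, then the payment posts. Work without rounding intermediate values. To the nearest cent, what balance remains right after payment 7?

Monthly rate r = 14.7%/12 = 1.225% = 0.01225.
Each month: B ← B·(1+r) − $925.00.
Month 1: interest $104.87; balance after payment $7,740.91.
Month 2: interest $94.83; balance after payment $6,910.74.
Month 3: interest $84.66; balance after payment $6,070.40.
Month 4: interest $74.36; balance after payment $5,219.76.
Month 5: interest $63.94; balance after payment $4,358.70.
Month 6: interest $53.39; balance after payment $3,487.09.
Month 7: interest $42.72; balance after payment $2,604.81.

$2,604.81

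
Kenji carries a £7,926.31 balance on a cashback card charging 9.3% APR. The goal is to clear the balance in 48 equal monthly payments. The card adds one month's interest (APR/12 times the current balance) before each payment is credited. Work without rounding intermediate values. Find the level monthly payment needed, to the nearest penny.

£198.38

Monthly rate r = 9.3%/12 = 0.775% = 0.00775.
Level-payment amortization: P = B₀·r / (1 − (1+r)^(−n)) = 7926.31·0.00775 / (1 − 1.00775^(−48)).
Denominator 1 − (1+r)^(−48) = 0.309656449.
P = 61.4289 / 0.309656449 ≈ 198.38.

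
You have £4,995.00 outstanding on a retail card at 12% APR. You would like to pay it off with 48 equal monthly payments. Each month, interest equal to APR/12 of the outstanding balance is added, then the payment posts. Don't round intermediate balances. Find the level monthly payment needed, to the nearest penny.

£131.54

Monthly rate r = 12%/12 = 1% = 0.01.
Level-payment amortization: P = B₀·r / (1 − (1+r)^(−n)) = 4995.00·0.01 / (1 − 1.01^(−48)).
Denominator 1 − (1+r)^(−48) = 0.379739595.
P = 49.95 / 0.379739595 ≈ 131.54.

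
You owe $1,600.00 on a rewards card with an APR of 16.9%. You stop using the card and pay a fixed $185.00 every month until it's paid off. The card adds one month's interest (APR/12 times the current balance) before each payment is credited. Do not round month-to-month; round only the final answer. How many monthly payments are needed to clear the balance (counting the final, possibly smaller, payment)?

Monthly rate r = 16.9%/12 = 1.40833% = 0.0140833.
Recurrence: B ← B·(1+r) − $185.00.
Month 1: interest $22.53; balance after payment $1,437.53.
Month 2: interest $20.25; balance after payment $1,272.78.
Closed form: n = −ln(1 − rB₀/P)/ln(1+r) = −ln(0.8782)/ln(1.01408) ≈ 9.287, so the balance reaches zero during payment 10.

10 months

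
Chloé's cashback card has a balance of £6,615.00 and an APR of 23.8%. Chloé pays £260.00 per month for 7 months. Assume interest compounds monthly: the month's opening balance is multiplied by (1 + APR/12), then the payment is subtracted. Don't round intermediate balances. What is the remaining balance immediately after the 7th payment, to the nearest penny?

£5,657.93

Monthly rate r = 23.8%/12 = 1.98333% = 0.0198333.
Each month: B ← B·(1+r) − £260.00.
Month 1: interest £131.20; balance after payment £6,486.20.
Month 2: interest £128.64; balance after payment £6,354.84.
Month 3: interest £126.04; balance after payment £6,220.88.
Month 4: interest £123.38; balance after payment £6,084.26.
Month 5: interest £120.67; balance after payment £5,944.93.
Month 6: interest £117.91; balance after payment £5,802.84.
Month 7: interest £115.09; balance after payment £5,657.93.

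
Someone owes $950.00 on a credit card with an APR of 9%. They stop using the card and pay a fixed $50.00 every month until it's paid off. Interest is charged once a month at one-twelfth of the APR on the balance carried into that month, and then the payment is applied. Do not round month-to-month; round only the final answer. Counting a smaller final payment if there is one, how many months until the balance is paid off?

Monthly rate r = 9%/12 = 0.75% = 0.0075.
Recurrence: B ← B·(1+r) − $50.00.
Month 1: interest $7.12; balance after payment $907.12.
Month 2: interest $6.80; balance after payment $863.93.
Closed form: n = −ln(1 − rB₀/P)/ln(1+r) = −ln(0.8575)/ln(1.0075) ≈ 20.575, so the balance reaches zero during payment 21.

21 months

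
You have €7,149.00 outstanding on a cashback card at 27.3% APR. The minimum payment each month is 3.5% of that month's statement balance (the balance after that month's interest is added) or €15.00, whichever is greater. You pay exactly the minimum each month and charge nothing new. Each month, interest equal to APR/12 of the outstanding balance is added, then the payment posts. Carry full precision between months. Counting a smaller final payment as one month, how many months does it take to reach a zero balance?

Monthly rate r = 27.3%/12 = 2.275% = 0.02275.
While 3.5% of the post-interest balance exceeds €15.00, each month B ← (B·(1+r))·(1 − 0.035), i.e. B shrinks by the factor (1+r)·0.965 = 0.98695.
This holds for months 1–217. Entering month 218 the balance is €413.67; 3.5% of the post-interest balance is now below €15.00, so the flat €15.00 minimum applies from here.
From month 218 a fixed €15.00 at rate r clears €413.67 in 44 more payments. Total: 217 + 44 = 261 months.

261 months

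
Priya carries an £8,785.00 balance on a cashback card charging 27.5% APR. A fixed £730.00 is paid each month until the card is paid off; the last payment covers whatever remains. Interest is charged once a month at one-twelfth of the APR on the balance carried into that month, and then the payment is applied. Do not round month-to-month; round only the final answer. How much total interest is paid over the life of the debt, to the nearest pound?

£1,612

Monthly rate r = 27.5%/12 = 2.29167% = 0.0229167.
Payoff takes n = ⌈−ln(1 − rB₀/P)/ln(1+r)⌉ = ⌈14.241⌉ = 15 payments; the last is £177.24.
Total paid = 14·£730.00 + £177.24 = £10,397.24.
Total interest = total paid − principal = £10,397.24 − £8,785.00 = £1,612.24.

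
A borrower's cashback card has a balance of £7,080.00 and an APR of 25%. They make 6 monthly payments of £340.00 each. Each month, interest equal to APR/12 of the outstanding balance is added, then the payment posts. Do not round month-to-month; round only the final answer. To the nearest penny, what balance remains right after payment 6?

Monthly rate r = 25%/12 = 2.08333% = 0.0208333.
Each month: B ← B·(1+r) − £340.00.
Month 1: interest £147.50; balance after payment £6,887.50.
Month 2: interest £143.49; balance after payment £6,690.99.
Month 3: interest £139.40; balance after payment £6,490.39.
Month 4: interest £135.22; balance after payment £6,285.60.
Month 5: interest £130.95; balance after payment £6,076.55.
Month 6: interest £126.59; balance after payment £5,863.15.

£5,863.15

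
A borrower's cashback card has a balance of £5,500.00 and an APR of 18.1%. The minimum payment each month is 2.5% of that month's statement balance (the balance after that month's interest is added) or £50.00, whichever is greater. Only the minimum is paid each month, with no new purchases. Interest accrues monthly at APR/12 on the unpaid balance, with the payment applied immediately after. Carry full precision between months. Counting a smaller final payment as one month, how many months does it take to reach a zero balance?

160 months

Monthly rate r = 18.1%/12 = 1.50833% = 0.0150833.
While 2.5% of the post-interest balance exceeds £50.00, each month B ← (B·(1+r))·(1 − 0.025), i.e. B shrinks by the factor (1+r)·0.975 = 0.98971.
This holds for months 1–100. Entering month 101 the balance is £1,954.31; 2.5% of the post-interest balance is now below £50.00, so the flat £50.00 minimum applies from here.
From month 101 a fixed £50.00 at rate r clears £1,954.31 in 60 more payments. Total: 100 + 60 = 160 months.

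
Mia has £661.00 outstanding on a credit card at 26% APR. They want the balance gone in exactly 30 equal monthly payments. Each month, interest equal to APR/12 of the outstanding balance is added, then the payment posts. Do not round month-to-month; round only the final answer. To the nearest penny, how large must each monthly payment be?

£30.19

Monthly rate r = 26%/12 = 2.16667% = 0.0216667.
Level-payment amortization: P = B₀·r / (1 − (1+r)^(−n)) = 661.00·0.0216667 / (1 − 1.02167^(−30)).
Denominator 1 − (1+r)^(−30) = 0.474317795.
P = 14.3217 / 0.474317795 ≈ 30.19.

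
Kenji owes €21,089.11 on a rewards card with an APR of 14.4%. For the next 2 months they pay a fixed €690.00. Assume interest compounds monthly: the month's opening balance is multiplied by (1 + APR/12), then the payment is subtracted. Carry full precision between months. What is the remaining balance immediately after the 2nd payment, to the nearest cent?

Monthly rate r = 14.4%/12 = 1.2% = 0.012.
Each month: B ← B·(1+r) − €690.00.
Month 1: interest €253.07; balance after payment €20,652.18.
Month 2: interest €247.83; balance after payment €20,210.01.

€20,210.01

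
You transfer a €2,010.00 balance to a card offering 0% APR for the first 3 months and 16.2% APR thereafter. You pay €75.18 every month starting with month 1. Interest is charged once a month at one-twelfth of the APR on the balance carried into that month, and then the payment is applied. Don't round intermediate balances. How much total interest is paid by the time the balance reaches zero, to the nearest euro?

Promo months 1–3 at r₀ = 0%/12 = 0; months 4+ at r₁ = 16.2%/12 = 0.0135.
After month 3 (no interest yet): B = €2,010.00 − 3·€75.18 = €1,784.46.
Then at r₁ with €75.18/mo: n₂ = −ln(1 − r₁·B/P)/ln(1+r₁) ≈ 28.81 → 29 more payments.
Total paid = 31·€75.18 + €60.79 = €2,391.37; interest = €2,391.37 − €2,010.00 = €381.37.

€381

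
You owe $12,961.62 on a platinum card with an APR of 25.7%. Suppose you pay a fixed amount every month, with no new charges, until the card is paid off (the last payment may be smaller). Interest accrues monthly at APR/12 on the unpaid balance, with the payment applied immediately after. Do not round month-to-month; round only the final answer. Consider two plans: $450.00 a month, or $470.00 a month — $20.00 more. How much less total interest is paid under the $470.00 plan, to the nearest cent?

$564.69

Monthly rate r = 25.7%/12 = 2.14167% = 0.0214167.
At $450.00/mo: n = ⌈−ln(1 − rB₀/P)/ln(1+r)⌉ = 46 payments (last $124.64); total interest = total paid − $12,961.62 = $7,413.02.
At $470.00/mo: 43 payments (last $69.95); total interest $6,848.33.
Interest saved = $7,413.02 − $6,848.33 = $564.69.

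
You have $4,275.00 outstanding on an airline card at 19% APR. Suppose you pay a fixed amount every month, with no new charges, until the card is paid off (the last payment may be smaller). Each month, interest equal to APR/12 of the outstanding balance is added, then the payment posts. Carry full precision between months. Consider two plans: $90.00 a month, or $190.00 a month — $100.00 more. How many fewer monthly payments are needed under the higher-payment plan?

Monthly rate r = 19%/12 = 1.58333% = 0.0158333.
At $90.00/mo: n = ⌈−ln(1 − rB₀/P)/ln(1+r)⌉ = 89 payments (last $70.27); total interest = total paid − $4,275.00 = $3,715.27.
At $190.00/mo: 29 payments (last $7.12); total interest $1,052.12.
Payments saved = 89 − 29 = 60.

60 fewer payments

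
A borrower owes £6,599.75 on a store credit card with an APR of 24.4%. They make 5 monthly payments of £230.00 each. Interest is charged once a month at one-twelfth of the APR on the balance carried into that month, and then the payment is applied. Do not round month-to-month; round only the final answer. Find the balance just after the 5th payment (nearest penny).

£6,100.84

Monthly rate r = 24.4%/12 = 2.03333% = 0.0203333.
Each month: B ← B·(1+r) − £230.00.
Month 1: interest £134.19; balance after payment £6,503.94.
Month 2: interest £132.25; balance after payment £6,406.19.
Month 3: interest £130.26; balance after payment £6,306.45.
Month 4: interest £128.23; balance after payment £6,204.68.
Month 5: interest £126.16; balance after payment £6,100.84.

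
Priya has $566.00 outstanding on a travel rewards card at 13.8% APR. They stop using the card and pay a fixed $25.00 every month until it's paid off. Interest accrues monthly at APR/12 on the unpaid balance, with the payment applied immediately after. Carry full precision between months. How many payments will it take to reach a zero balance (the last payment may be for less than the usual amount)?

Monthly rate r = 13.8%/12 = 1.15% = 0.0115.
Recurrence: B ← B·(1+r) − $25.00.
Month 1: interest $6.51; balance after payment $547.51.
Month 2: interest $6.30; balance after payment $528.81.
Closed form: n = −ln(1 − rB₀/P)/ln(1+r) = −ln(0.73964)/ln(1.0115) ≈ 26.376, so the balance reaches zero during payment 27.

27 payments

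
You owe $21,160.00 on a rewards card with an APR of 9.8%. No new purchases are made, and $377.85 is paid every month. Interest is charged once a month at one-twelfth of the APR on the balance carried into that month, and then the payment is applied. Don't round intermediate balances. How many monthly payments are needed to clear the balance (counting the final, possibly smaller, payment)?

76 payments

Monthly rate r = 9.8%/12 = 0.816667% = 0.00816667.
Recurrence: B ← B·(1+r) − $377.85.
Month 1: interest $172.81; balance after payment $20,954.96.
Month 2: interest $171.13; balance after payment $20,748.24.
Closed form: n = −ln(1 − rB₀/P)/ln(1+r) = −ln(0.54266)/ln(1.00817) ≈ 75.155, so the balance reaches zero during payment 76.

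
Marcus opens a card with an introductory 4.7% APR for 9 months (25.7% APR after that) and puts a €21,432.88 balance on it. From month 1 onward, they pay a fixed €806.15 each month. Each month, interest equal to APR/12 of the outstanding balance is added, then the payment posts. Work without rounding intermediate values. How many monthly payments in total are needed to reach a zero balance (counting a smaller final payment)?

33 payments

Promo months 1–9 at r₀ = 4.7%/12 = 0.00391667; months 10+ at r₁ = 25.7%/12 = 0.0214167.
After month 9: iterate B ← B·(1+r₀) − €806.15 for 9 months → €14,830.27.
Then at r₁ with €806.15/mo: n₂ = −ln(1 − r₁·B/P)/ln(1+r₁) ≈ 23.64 → 24 more payments.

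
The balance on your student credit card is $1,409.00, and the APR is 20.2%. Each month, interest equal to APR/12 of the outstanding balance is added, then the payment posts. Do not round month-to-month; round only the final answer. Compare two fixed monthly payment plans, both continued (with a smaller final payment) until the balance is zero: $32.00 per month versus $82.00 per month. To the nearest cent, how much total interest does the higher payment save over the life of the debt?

Monthly rate r = 20.2%/12 = 1.68333% = 0.0168333.
At $32.00/mo: n = ⌈−ln(1 − rB₀/P)/ln(1+r)⌉ = 81 payments (last $31.09); total interest = total paid − $1,409.00 = $1,182.09.
At $82.00/mo: 21 payments (last $37.33); total interest $268.33.
Interest saved = $1,182.09 − $268.33 = $913.76.

$913.76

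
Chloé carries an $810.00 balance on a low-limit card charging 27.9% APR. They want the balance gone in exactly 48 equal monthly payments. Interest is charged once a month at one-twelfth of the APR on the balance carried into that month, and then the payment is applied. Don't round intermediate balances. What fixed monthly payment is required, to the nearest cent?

Monthly rate r = 27.9%/12 = 2.325% = 0.02325.
Level-payment amortization: P = B₀·r / (1 − (1+r)^(−n)) = 810.00·0.02325 / (1 − 1.02325^(−48)).
Denominator 1 − (1+r)^(−48) = 0.668200413.
P = 18.8325 / 0.668200413 ≈ 28.18.

$28.18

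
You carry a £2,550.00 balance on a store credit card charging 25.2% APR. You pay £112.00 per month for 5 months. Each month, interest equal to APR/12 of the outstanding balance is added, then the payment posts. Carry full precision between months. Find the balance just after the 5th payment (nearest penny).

£2,245.22

Monthly rate r = 25.2%/12 = 2.1% = 0.021.
Each month: B ← B·(1+r) − £112.00.
Month 1: interest £53.55; balance after payment £2,491.55.
Month 2: interest £52.32; balance after payment £2,431.87.
Month 3: interest £51.07; balance after payment £2,370.94.
Month 4: interest £49.79; balance after payment £2,308.73.
Month 5: interest £48.48; balance after payment £2,245.22.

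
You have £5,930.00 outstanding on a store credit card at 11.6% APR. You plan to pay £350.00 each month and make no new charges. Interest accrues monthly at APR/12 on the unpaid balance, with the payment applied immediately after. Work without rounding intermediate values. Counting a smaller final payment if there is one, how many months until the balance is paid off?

19 payments

Monthly rate r = 11.6%/12 = 0.966667% = 0.00966667.
Recurrence: B ← B·(1+r) − £350.00.
Month 1: interest £57.32; balance after payment £5,637.32.
Month 2: interest £54.49; balance after payment £5,341.82.
Closed form: n = −ln(1 − rB₀/P)/ln(1+r) = −ln(0.83622)/ln(1.00967) ≈ 18.593, so the balance reaches zero during payment 19.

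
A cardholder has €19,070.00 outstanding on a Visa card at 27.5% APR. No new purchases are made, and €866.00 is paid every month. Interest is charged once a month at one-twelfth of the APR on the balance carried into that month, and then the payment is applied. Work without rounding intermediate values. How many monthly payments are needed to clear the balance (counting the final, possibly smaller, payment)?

32 months

Monthly rate r = 27.5%/12 = 2.29167% = 0.0229167.
Recurrence: B ← B·(1+r) − €866.00.
Month 1: interest €437.02; balance after payment €18,641.02.
Month 2: interest €427.19; balance after payment €18,202.21.
Closed form: n = −ln(1 − rB₀/P)/ln(1+r) = −ln(0.49536)/ln(1.02292) ≈ 31.003, so the balance reaches zero during payment 32.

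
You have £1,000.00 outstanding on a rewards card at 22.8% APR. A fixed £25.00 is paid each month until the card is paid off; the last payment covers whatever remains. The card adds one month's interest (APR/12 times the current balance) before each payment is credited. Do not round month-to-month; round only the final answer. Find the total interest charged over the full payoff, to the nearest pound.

£896

Monthly rate r = 22.8%/12 = 1.9% = 0.019.
Payoff takes n = ⌈−ln(1 − rB₀/P)/ln(1+r)⌉ = ⌈75.823⌉ = 76 payments; the last is £20.60.
Total paid = 75·£25.00 + £20.60 = £1,895.60.
Total interest = total paid − principal = £1,895.60 − £1,000.00 = £895.60.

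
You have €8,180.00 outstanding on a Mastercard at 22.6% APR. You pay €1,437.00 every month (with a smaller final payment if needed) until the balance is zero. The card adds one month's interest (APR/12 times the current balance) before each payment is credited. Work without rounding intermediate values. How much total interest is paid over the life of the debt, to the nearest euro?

Monthly rate r = 22.6%/12 = 1.88333% = 0.0188333.
Payoff takes n = ⌈−ln(1 − rB₀/P)/ln(1+r)⌉ = ⌈6.078⌉ = 7 payments; the last is €112.76.
Total paid = 6·€1,437.00 + €112.76 = €8,734.76.
Total interest = total paid − principal = €8,734.76 − €8,180.00 = €554.76.

€555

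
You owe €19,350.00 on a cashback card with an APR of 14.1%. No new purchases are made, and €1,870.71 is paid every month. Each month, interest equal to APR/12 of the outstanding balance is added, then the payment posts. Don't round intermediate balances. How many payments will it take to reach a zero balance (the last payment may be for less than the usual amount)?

12 months

Monthly rate r = 14.1%/12 = 1.175% = 0.01175.
Recurrence: B ← B·(1+r) − €1,870.71.
Month 1: interest €227.36; balance after payment €17,706.65.
Month 2: interest €208.05; balance after payment €16,044.00.
Closed form: n = −ln(1 − rB₀/P)/ln(1+r) = −ln(0.87846)/ln(1.01175) ≈ 11.093, so the balance reaches zero during payment 12.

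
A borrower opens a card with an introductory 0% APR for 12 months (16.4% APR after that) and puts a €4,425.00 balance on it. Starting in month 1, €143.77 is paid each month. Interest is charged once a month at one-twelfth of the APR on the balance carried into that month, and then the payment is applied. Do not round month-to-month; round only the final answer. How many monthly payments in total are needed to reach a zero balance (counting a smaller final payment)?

Promo months 1–12 at r₀ = 0%/12 = 0; months 13+ at r₁ = 16.4%/12 = 0.0136667.
After month 12 (no interest yet): B = €4,425.00 − 12·€143.77 = €2,699.76.
Then at r₁ with €143.77/mo: n₂ = −ln(1 − r₁·B/P)/ln(1+r₁) ≈ 21.85 → 22 more payments.

34 payments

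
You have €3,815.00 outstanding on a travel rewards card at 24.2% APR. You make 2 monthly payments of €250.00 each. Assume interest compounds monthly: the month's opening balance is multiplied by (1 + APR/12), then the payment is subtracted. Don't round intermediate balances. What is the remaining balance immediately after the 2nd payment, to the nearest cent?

€3,465.38

Monthly rate r = 24.2%/12 = 2.01667% = 0.0201667.
Each month: B ← B·(1+r) − €250.00.
Month 1: interest €76.94; balance after payment €3,641.94.
Month 2: interest €73.45; balance after payment €3,465.38.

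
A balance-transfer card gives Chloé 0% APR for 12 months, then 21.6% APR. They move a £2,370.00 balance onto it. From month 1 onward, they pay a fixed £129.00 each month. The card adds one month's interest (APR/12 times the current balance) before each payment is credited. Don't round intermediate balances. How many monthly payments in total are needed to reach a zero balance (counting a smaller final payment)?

19 payments

Promo months 1–12 at r₀ = 0%/12 = 0; months 13+ at r₁ = 21.6%/12 = 0.018.
After month 12 (no interest yet): B = £2,370.00 − 12·£129.00 = £822.00.
Then at r₁ with £129.00/mo: n₂ = −ln(1 − r₁·B/P)/ln(1+r₁) ≈ 6.83 → 7 more payments.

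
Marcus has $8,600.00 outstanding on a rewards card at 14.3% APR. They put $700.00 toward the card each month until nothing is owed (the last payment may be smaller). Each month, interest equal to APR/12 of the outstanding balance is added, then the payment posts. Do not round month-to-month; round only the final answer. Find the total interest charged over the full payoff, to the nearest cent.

$754.89

Monthly rate r = 14.3%/12 = 1.19167% = 0.0119167.
Payoff takes n = ⌈−ln(1 − rB₀/P)/ln(1+r)⌉ = ⌈13.363⌉ = 14 payments; the last is $254.89.
Total paid = 13·$700.00 + $254.89 = $9,354.89.
Total interest = total paid − principal = $9,354.89 − $8,600.00 = $754.89.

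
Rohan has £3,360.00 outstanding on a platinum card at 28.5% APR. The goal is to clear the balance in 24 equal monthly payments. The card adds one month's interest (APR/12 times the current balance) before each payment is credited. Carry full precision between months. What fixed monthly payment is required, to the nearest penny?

Monthly rate r = 28.5%/12 = 2.375% = 0.02375.
Level-payment amortization: P = B₀·r / (1 − (1+r)^(−n)) = 3360.00·0.02375 / (1 − 1.02375^(−24)).
Denominator 1 − (1+r)^(−24) = 0.430693627.
P = 79.8 / 0.430693627 ≈ 185.28.

£185.28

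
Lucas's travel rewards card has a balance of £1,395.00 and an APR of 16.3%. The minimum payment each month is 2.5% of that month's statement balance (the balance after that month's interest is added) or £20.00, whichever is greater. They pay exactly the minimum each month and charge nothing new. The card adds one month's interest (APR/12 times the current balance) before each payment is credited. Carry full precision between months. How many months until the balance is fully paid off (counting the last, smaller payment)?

106 months

Monthly rate r = 16.3%/12 = 1.35833% = 0.0135833.
While 2.5% of the post-interest balance exceeds £20.00, each month B ← (B·(1+r))·(1 − 0.025), i.e. B shrinks by the factor (1+r)·0.975 = 0.98824.
This holds for months 1–49. Entering month 50 the balance is £781.47; 2.5% of the post-interest balance is now below £20.00, so the flat £20.00 minimum applies from here.
From month 50 a fixed £20.00 at rate r clears £781.47 in 57 more payments. Total: 49 + 57 = 106 months.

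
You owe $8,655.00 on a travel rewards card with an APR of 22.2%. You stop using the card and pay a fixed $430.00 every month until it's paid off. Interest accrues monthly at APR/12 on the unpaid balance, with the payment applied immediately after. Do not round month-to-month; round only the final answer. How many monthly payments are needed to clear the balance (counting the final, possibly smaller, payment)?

26 months

Monthly rate r = 22.2%/12 = 1.85% = 0.0185.
Recurrence: B ← B·(1+r) − $430.00.
Month 1: interest $160.12; balance after payment $8,385.12.
Month 2: interest $155.12; balance after payment $8,110.24.
Closed form: n = −ln(1 − rB₀/P)/ln(1+r) = −ln(0.62763)/ln(1.0185) ≈ 25.410, so the balance reaches zero during payment 26.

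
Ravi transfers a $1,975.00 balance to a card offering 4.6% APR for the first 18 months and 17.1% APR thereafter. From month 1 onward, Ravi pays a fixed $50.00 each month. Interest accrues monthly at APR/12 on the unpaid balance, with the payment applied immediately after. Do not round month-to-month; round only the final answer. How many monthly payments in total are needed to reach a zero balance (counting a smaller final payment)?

Promo months 1–18 at r₀ = 4.6%/12 = 0.00383333; months 19+ at r₁ = 17.1%/12 = 0.01425.
After month 18: iterate B ← B·(1+r₀) − $50.00 for 18 months → $1,185.87.
Then at r₁ with $50.00/mo: n₂ = −ln(1 − r₁·B/P)/ln(1+r₁) ≈ 29.15 → 30 more payments.

48 months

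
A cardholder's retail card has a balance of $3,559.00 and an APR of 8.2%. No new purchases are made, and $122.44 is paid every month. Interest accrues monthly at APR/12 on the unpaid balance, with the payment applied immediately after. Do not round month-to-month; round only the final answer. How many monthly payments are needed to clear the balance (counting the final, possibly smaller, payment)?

Monthly rate r = 8.2%/12 = 0.683333% = 0.00683333.
Recurrence: B ← B·(1+r) − $122.44.
Month 1: interest $24.32; balance after payment $3,460.88.
Month 2: interest $23.65; balance after payment $3,362.09.
Closed form: n = −ln(1 − rB₀/P)/ln(1+r) = −ln(0.80137)/ln(1.00683) ≈ 32.515, so the balance reaches zero during payment 33.

33 payments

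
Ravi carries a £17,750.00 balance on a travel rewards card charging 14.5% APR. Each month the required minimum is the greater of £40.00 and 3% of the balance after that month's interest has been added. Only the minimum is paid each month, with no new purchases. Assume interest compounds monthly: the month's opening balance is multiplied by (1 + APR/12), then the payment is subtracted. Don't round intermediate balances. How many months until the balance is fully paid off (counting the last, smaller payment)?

184 months

Monthly rate r = 14.5%/12 = 1.20833% = 0.0120833.
While 3% of the post-interest balance exceeds £40.00, each month B ← (B·(1+r))·(1 − 0.03), i.e. B shrinks by the factor (1+r)·0.97 = 0.98172.
This holds for months 1–141. Entering month 142 the balance is £1,316.76; 3% of the post-interest balance is now below £40.00, so the flat £40.00 minimum applies from here.
From month 142 a fixed £40.00 at rate r clears £1,316.76 in 43 more payments. Total: 141 + 43 = 184 months.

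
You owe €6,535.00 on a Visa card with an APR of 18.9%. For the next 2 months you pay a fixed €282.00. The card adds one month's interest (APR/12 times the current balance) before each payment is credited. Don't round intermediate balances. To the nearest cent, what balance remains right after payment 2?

Monthly rate r = 18.9%/12 = 1.575% = 0.01575.
Each month: B ← B·(1+r) − €282.00.
Month 1: interest €102.93; balance after payment €6,355.93.
Month 2: interest €100.11; balance after payment €6,174.03.

€6,174.03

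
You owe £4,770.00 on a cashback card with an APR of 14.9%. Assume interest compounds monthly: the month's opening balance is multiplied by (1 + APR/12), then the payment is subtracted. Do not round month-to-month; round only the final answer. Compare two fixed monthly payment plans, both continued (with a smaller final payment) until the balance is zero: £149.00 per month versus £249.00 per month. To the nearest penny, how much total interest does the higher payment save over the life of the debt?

£636.84

Monthly rate r = 14.9%/12 = 1.24167% = 0.0124167.
At £149.00/mo: n = ⌈−ln(1 − rB₀/P)/ln(1+r)⌉ = 42 payments (last £8.73); total interest = total paid − £4,770.00 = £1,347.73.
At £249.00/mo: 23 payments (last £2.89); total interest £710.89.
Interest saved = £1,347.73 − £710.89 = £636.84.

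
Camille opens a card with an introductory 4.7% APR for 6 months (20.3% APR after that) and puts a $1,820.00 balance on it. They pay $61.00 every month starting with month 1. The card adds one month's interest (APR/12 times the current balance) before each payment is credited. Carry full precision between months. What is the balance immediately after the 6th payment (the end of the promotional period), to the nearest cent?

$1,493.59

Promo months 1–6 at r₀ = 4.7%/12 = 0.00391667; months 7+ at r₁ = 20.3%/12 = 0.0169167.
After month 6: iterate B ← B·(1+r₀) − $61.00 for 6 months → $1,493.59.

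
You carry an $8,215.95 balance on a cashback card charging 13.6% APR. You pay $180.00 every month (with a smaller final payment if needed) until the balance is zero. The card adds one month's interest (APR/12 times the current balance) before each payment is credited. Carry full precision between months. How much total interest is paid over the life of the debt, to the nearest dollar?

Monthly rate r = 13.6%/12 = 1.13333% = 0.0113333.
Payoff takes n = ⌈−ln(1 − rB₀/P)/ln(1+r)⌉ = ⌈64.631⌉ = 65 payments; the last is $113.75.
Total paid = 64·$180.00 + $113.75 = $11,633.75.
Total interest = total paid − principal = $11,633.75 − $8,215.95 = $3,417.80.

$3,418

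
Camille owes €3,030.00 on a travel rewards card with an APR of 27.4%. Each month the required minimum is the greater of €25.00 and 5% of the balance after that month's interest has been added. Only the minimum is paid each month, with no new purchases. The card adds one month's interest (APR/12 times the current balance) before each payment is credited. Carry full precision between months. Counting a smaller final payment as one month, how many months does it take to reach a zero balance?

Monthly rate r = 27.4%/12 = 2.28333% = 0.0228333.
While 5% of the post-interest balance exceeds €25.00, each month B ← (B·(1+r))·(1 − 0.05), i.e. B shrinks by the factor (1+r)·0.95 = 0.97169.
This holds for months 1–64. Entering month 65 the balance is €482.24; 5% of the post-interest balance is now below €25.00, so the flat €25.00 minimum applies from here.
From month 65 a fixed €25.00 at rate r clears €482.24 in 26 more payments. Total: 64 + 26 = 90 months.

90 months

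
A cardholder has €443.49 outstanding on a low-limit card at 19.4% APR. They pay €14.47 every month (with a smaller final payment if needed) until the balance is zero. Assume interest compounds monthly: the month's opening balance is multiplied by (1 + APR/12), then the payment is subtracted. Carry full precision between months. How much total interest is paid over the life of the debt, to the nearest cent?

€173.84

Monthly rate r = 19.4%/12 = 1.61667% = 0.0161667.
Payoff takes n = ⌈−ln(1 − rB₀/P)/ln(1+r)⌉ = ⌈42.661⌉ = 43 payments; the last is €9.59.
Total paid = 42·€14.47 + €9.59 = €617.33.
Total interest = total paid − principal = €617.33 − €443.49 = €173.84.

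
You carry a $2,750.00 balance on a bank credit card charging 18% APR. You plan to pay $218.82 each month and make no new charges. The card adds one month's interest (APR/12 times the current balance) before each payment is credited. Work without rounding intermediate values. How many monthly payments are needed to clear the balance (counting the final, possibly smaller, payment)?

15 payments

Monthly rate r = 18%/12 = 1.5% = 0.015.
Recurrence: B ← B·(1+r) − $218.82.
Month 1: interest $41.25; balance after payment $2,572.43.
Month 2: interest $38.59; balance after payment $2,392.20.
Closed form: n = −ln(1 − rB₀/P)/ln(1+r) = −ln(0.81149)/ln(1.015) ≈ 14.030, so the balance reaches zero during payment 15.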